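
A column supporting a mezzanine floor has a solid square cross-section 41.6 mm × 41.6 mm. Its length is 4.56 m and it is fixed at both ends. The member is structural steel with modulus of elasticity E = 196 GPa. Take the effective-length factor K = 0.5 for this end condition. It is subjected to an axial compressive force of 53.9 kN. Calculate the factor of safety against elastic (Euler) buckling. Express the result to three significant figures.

n ≈ 1.72

I = a⁴/12 = 41.6⁴/12 = 2.496×10^5 mm⁴
I = 2.496×10^5 mm⁴ = 2.496×10^-7 m⁴
Effective length L_e = K·L = 0.5 × 4.56 = 2.280 m
P_cr = π²EI / L_e² = π² × 196×10⁹ × 2.496×10^-7 / 2.280² = 9.287×10^4 N
Factor of safety n = P_cr / P = 92.871 / 53.9 = 1.72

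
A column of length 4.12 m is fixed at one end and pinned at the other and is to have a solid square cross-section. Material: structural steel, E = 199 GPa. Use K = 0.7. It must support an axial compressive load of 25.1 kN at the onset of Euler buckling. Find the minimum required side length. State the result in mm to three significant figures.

a ≈ 33.6 mm

L_e = K·L = 0.7 × 4.12 = 2.884 m
Required I = P_cr·L_e²/(π²E) = 2.510×10^4 × 2.884² / (π² × 1.99×10^11) = 1.063×10^-7 m⁴
I_req = 1.063×10^5 mm⁴
Solid square: I = a⁴/12  ⇒  a = (12I)^(1/4) = (12×1.063×10^5)^(1/4) = 33.6 mm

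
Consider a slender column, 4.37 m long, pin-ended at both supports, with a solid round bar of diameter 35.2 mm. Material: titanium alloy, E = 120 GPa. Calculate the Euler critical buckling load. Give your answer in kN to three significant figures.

I = πd⁴/64 = π×35.2⁴/64 = 7.536×10^4 mm⁴
I = 7.536×10^4 mm⁴ = 7.536×10^-8 m⁴
Effective length L_e = K·L = 1 × 4.37 = 4.370 m
P_cr = π²EI / L_e² = π² × 120×10⁹ × 7.536×10^-8 / 4.370² = 4.674×10^3 N

P_cr ≈ 4.67 kN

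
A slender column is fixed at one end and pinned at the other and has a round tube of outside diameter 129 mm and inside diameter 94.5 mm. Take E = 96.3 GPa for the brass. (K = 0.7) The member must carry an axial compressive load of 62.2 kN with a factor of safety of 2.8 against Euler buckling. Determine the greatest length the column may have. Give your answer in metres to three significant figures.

d_o = 129 mm, d_i = 94.5 mm
I = π(d_o⁴ − d_i⁴)/64 = π(129⁴ − 94.50⁴)/64 = 9.679×10^6 mm⁴
I = 9.679×10^-6 m⁴
Required critical load P_cr = n·P = 2.8 × 62.2 = 174.2 kN = 1.742×10^5 N
From P_cr = π²EI/(K·L)²:  L = (1/K)·√(π²EI/P_cr) = (1/0.7)·√(π²×9.63×10^10×9.679×10^-6/1.742×10^5)
L = 10.4 m

L_max ≈ 10.4 m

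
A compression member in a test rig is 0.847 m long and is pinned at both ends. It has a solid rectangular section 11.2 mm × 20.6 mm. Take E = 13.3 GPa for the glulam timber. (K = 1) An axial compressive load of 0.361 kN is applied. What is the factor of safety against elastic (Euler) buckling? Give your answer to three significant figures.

n ≈ 1.22

Buckling occurs about the weak axis: I_min = h·b³/12 with b = 11.2 mm (the shorter side).
I_min = 20.6×11.2³/12 = 2.412×10^3 mm⁴
I = 2.412×10^3 mm⁴ = 2.412×10^-9 m⁴
Effective length L_e = K·L = 1 × 0.847 = 0.8470 m
P_cr = π²EI / L_e² = π² × 13.3×10⁹ × 2.412×10^-9 / 0.8470² = 441.3 N
Factor of safety n = P_cr / P = 0.44129 / 0.361 = 1.22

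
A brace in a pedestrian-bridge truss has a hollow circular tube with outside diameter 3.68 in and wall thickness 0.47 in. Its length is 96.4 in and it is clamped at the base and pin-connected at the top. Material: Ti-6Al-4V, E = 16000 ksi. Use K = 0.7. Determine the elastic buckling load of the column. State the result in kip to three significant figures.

Inner diameter d_i = 3.68 − 2×0.47 = 2.740 in
I = π(d_o⁴ − d_i⁴)/64 = π(3.68⁴ − 2.740⁴)/64 = 6.236 in⁴
Effective length L_e = K·L = 0.7 × 96.4 = 67.48 in
P_cr = π²EI / L_e² = π² × 16000×10³ × 6.236 / 67.48² = 2.162×10^5 lb

P_cr ≈ 216 kip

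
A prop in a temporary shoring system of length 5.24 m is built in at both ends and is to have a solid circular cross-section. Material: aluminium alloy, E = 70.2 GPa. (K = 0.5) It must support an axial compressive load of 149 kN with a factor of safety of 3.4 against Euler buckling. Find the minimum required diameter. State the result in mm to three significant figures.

d ≈ 101 mm

Required P_cr = n·P = 3.4 × 149 = 506.6 kN
L_e = K·L = 0.5 × 5.24 = 2.620 m
Required I = P_cr·L_e²/(π²E) = 5.066×10^5 × 2.620² / (π² × 7.02×10^10) = 5.019×10^-6 m⁴
I_req = 5.019×10^6 mm⁴
Solid circle: I = πd⁴/64  ⇒  d = (64I/π)^(1/4) = (64×5.019×10^6/π)^(1/4) = 101 mm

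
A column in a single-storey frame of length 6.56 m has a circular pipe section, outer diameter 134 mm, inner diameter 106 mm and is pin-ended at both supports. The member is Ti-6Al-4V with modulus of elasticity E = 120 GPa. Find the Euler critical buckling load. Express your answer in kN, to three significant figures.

d_o = 134 mm, d_i = 106 mm
I = π(d_o⁴ − d_i⁴)/64 = π(134⁴ − 106.0⁴)/64 = 9.629×10^6 mm⁴
I = 9.629×10^6 mm⁴ = 9.629×10^-6 m⁴
Effective length L_e = K·L = 1 × 6.56 = 6.560 m
P_cr = π²EI / L_e² = π² × 120×10⁹ × 9.629×10^-6 / 6.560² = 2.650×10^5 N

P_cr ≈ 265 kN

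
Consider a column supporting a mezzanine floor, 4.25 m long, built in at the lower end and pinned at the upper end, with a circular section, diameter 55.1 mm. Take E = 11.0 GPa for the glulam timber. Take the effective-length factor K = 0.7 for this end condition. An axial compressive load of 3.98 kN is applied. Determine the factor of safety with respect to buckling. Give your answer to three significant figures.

n ≈ 1.39

I = πd⁴/64 = π×55.1⁴/64 = 4.525×10^5 mm⁴
I = 4.525×10^5 mm⁴ = 4.525×10^-7 m⁴
Effective length L_e = K·L = 0.7 × 4.25 = 2.975 m
P_cr = π²EI / L_e² = π² × 11.0×10⁹ × 4.525×10^-7 / 2.975² = 5.550×10^3 N
Factor of safety n = P_cr / P = 5.5500 / 3.98 = 1.39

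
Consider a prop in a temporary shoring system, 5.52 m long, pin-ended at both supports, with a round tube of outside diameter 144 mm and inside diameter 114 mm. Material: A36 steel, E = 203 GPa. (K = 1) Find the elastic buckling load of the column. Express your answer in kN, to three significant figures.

P_cr ≈ 843 kN

d_o = 144 mm, d_i = 114 mm
I = π(d_o⁴ − d_i⁴)/64 = π(144⁴ − 114.0⁴)/64 = 1.282×10^7 mm⁴
I = 1.282×10^7 mm⁴ = 1.282×10^-5 m⁴
Effective length L_e = K·L = 1 × 5.52 = 5.520 m
P_cr = π²EI / L_e² = π² × 203×10⁹ × 1.282×10^-5 / 5.520² = 8.427×10^5 N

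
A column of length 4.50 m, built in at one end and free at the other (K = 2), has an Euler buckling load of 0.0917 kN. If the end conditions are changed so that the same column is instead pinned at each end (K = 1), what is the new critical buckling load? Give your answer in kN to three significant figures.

P_cr ≈ 0.367 kN

P_cr ∝ 1/K², so P_cr,new = P_cr,old × (K_old/K_new)² = 0.0917 × (2/1)²
= 0.0917 × 4.000 = 0.367 kN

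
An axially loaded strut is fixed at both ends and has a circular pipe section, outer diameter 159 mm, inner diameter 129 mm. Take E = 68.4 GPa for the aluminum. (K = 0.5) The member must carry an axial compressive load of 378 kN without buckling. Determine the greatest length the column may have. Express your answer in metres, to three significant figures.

d_o = 159 mm, d_i = 129 mm
I = π(d_o⁴ − d_i⁴)/64 = π(159⁴ − 129.0⁴)/64 = 1.778×10^7 mm⁴
I = 1.778×10^-5 m⁴
At the buckling limit P_cr = P = 3.780×10^5 N
From P_cr = π²EI/(K·L)²:  L = (1/K)·√(π²EI/P_cr) = (1/0.5)·√(π²×6.84×10^10×1.778×10^-5/3.780×10^5)
L = 11.3 m

L_max ≈ 11.3 m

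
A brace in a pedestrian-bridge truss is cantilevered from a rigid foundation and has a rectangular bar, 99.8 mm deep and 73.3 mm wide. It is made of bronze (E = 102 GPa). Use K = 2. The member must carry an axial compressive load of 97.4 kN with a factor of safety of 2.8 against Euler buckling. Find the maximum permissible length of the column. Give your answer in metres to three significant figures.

Buckling occurs about the weak axis: I_min = h·b³/12 with b = 73.3 mm (the shorter side).
I_min = 99.8×73.3³/12 = 3.275×10^6 mm⁴
I = 3.275×10^-6 m⁴
Required critical load P_cr = n·P = 2.8 × 97.4 = 272.7 kN = 2.727×10^5 N
From P_cr = π²EI/(K·L)²:  L = (1/K)·√(π²EI/P_cr) = (1/2)·√(π²×1.02×10^11×3.275×10^-6/2.727×10^5)
L = 1.74 m

L_max ≈ 1.74 m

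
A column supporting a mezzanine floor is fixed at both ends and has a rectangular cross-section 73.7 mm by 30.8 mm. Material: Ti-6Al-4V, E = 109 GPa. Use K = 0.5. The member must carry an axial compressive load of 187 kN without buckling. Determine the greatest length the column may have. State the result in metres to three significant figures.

L_max ≈ 2.03 m

Buckling occurs about the weak axis: I_min = h·b³/12 with b = 30.8 mm (the shorter side).
I_min = 73.7×30.8³/12 = 1.794×10^5 mm⁴
I = 1.794×10^-7 m⁴
At the buckling limit P_cr = P = 1.870×10^5 N
From P_cr = π²EI/(K·L)²:  L = (1/K)·√(π²EI/P_cr) = (1/0.5)·√(π²×1.09×10^11×1.794×10^-7/1.870×10^5)
L = 2.03 m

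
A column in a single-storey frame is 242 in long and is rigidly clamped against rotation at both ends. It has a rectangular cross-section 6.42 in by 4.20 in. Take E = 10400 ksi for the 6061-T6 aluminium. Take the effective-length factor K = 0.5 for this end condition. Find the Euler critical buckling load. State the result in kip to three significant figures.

P_cr ≈ 278 kip

Buckling occurs about the weak axis: I_min = h·b³/12 with b = 4.20 in (the shorter side).
I_min = 6.42×4.20³/12 = 39.64 in⁴
Effective length L_e = K·L = 0.5 × 242 = 121.0 in
P_cr = π²EI / L_e² = π² × 10400×10³ × 39.64 / 121.0² = 2.779×10^5 lb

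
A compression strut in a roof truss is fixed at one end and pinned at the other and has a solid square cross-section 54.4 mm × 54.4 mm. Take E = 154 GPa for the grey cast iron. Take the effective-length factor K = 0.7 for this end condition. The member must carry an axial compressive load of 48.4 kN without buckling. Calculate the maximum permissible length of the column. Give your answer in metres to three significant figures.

L_max ≈ 6.84 m

I = a⁴/12 = 54.4⁴/12 = 7.298×10^5 mm⁴
I = 7.298×10^-7 m⁴
At the buckling limit P_cr = P = 4.840×10^4 N
From P_cr = π²EI/(K·L)²:  L = (1/K)·√(π²EI/P_cr) = (1/0.7)·√(π²×1.54×10^11×7.298×10^-7/4.840×10^4)
L = 6.84 m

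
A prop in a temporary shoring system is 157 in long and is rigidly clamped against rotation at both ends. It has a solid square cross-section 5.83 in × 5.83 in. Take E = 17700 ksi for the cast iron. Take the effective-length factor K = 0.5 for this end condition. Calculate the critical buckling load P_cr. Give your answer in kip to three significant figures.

I = a⁴/12 = 5.83⁴/12 = 96.27 in⁴
Effective length L_e = K·L = 0.5 × 157 = 78.50 in
P_cr = π²EI / L_e² = π² × 17700×10³ × 96.27 / 78.50² = 2.729×10^6 lb

P_cr ≈ 2730 kip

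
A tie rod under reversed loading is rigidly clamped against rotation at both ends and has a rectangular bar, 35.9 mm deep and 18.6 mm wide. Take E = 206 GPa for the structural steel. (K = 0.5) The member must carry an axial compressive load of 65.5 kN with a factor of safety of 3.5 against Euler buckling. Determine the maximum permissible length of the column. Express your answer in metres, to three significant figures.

Buckling occurs about the weak axis: I_min = h·b³/12 with b = 18.6 mm (the shorter side).
I_min = 35.9×18.6³/12 = 1.925×10^4 mm⁴
I = 1.925×10^-8 m⁴
Required critical load P_cr = n·P = 3.5 × 65.5 = 229.2 kN = 2.292×10^5 N
From P_cr = π²EI/(K·L)²:  L = (1/K)·√(π²EI/P_cr) = (1/0.5)·√(π²×2.06×10^11×1.925×10^-8/2.292×10^5)
L = 0.826 m

L_max ≈ 0.826 m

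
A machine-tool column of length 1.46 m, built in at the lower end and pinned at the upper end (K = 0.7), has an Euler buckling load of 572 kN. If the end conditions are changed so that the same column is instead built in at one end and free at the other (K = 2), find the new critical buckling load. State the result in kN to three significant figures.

P_cr ≈ 70.1 kN

P_cr ∝ 1/K², so P_cr,new = P_cr,old × (K_old/K_new)² = 572 × (0.7/2)²
= 572 × 0.1225 = 70.1 kN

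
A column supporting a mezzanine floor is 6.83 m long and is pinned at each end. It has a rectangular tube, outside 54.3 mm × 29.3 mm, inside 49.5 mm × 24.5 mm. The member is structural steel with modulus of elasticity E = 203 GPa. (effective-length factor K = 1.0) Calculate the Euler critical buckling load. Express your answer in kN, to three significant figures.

P_cr ≈ 2.28 kN

Weak-axis I_min = (h_o·b_o³ − h_i·b_i³)/12 with b_o = 29.3, b_i = 24.50 mm (shorter outer/inner sides).
I_min = (54.3×29.3³ − 49.50×24.50³)/12 = 5.316×10^4 mm⁴
I = 5.316×10^4 mm⁴ = 5.316×10^-8 m⁴
Effective length L_e = K·L = 1 × 6.83 = 6.830 m
P_cr = π²EI / L_e² = π² × 203×10⁹ × 5.316×10^-8 / 6.830² = 2.283×10^3 N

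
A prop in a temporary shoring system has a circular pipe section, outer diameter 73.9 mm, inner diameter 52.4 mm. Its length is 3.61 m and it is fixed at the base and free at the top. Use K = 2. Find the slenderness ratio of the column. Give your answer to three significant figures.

d_o = 73.9 mm, d_i = 52.4 mm
I = π(d_o⁴ − d_i⁴)/64 = π(73.9⁴ − 52.40⁴)/64 = 1.094×10^6 mm⁴
A = 2.133×10^3 mm²;  r_min = √(I/A) = √(1.094×10^6/2.133×10^3) = 22.65 mm
L_e = K·L = 2 × 3.61 m = 7.220 m = 7220.0 mm
λ = L_e / r_min = 7220.0 / 22.65 = 319

λ ≈ 319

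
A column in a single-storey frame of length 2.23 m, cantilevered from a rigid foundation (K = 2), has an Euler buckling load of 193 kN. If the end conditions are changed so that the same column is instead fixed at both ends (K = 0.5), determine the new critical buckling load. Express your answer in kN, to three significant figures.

P_cr ≈ 3090 kN

P_cr ∝ 1/K², so P_cr,new = P_cr,old × (K_old/K_new)² = 193 × (2/0.5)²
= 193 × 16.00 = 3090 kN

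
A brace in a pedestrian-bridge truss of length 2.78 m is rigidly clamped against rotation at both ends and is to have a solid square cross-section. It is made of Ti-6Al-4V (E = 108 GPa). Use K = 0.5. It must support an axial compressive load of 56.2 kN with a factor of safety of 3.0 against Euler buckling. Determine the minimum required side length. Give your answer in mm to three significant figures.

a ≈ 43.8 mm

Required P_cr = n·P = 3.0 × 56.2 = 168.6 kN
L_e = K·L = 0.5 × 2.78 = 1.390 m
Required I = P_cr·L_e²/(π²E) = 1.686×10^5 × 1.390² / (π² × 1.08×10^11) = 3.056×10^-7 m⁴
I_req = 3.056×10^5 mm⁴
Solid square: I = a⁴/12  ⇒  a = (12I)^(1/4) = (12×3.056×10^5)^(1/4) = 43.8 mm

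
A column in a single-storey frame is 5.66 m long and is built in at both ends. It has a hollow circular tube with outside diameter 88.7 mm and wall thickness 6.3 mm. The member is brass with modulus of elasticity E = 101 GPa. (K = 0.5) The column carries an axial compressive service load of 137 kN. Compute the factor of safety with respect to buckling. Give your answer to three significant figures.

n ≈ 1.26

Inner diameter d_i = 88.7 − 2×6.3 = 76.10 mm
I = π(d_o⁴ − d_i⁴)/64 = π(88.7⁴ − 76.10⁴)/64 = 1.392×10^6 mm⁴
I = 1.392×10^6 mm⁴ = 1.392×10^-6 m⁴
Effective length L_e = K·L = 0.5 × 5.66 = 2.830 m
P_cr = π²EI / L_e² = π² × 101×10⁹ × 1.392×10^-6 / 2.830² = 1.733×10^5 N
Factor of safety n = P_cr / P = 173.29 / 137 = 1.26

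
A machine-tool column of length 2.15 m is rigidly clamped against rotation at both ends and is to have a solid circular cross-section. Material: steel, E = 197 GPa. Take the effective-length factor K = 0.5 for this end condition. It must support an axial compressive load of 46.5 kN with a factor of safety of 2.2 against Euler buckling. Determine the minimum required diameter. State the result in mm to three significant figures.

d ≈ 33.4 mm

Required P_cr = n·P = 2.2 × 46.5 = 102.3 kN
L_e = K·L = 0.5 × 2.15 = 1.075 m
Required I = P_cr·L_e²/(π²E) = 1.023×10^5 × 1.075² / (π² × 1.97×10^11) = 6.080×10^-8 m⁴
I_req = 6.080×10^4 mm⁴
Solid circle: I = πd⁴/64  ⇒  d = (64I/π)^(1/4) = (64×6.080×10^4/π)^(1/4) = 33.4 mm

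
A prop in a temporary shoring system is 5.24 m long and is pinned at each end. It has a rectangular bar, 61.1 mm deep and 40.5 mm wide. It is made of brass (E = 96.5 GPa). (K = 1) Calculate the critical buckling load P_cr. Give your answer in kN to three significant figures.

Buckling occurs about the weak axis: I_min = h·b³/12 with b = 40.5 mm (the shorter side).
I_min = 61.1×40.5³/12 = 3.382×10^5 mm⁴
I = 3.382×10^5 mm⁴ = 3.382×10^-7 m⁴
Effective length L_e = K·L = 1 × 5.24 = 5.240 m
P_cr = π²EI / L_e² = π² × 96.5×10⁹ × 3.382×10^-7 / 5.240² = 1.173×10^4 N

P_cr ≈ 11.7 kN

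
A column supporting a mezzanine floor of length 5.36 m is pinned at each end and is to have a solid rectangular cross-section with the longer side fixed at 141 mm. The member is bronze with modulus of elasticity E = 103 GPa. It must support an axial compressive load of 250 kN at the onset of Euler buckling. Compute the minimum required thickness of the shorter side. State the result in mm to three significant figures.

b ≈ 84.4 mm

L_e = K·L = 1 × 5.36 = 5.360 m
Required I = P_cr·L_e²/(π²E) = 2.500×10^5 × 5.360² / (π² × 1.03×10^11) = 7.065×10^-6 m⁴
I_req = 7.065×10^6 mm⁴
Rectangle, weak axis: I_min = h·b³/12 with h = 141 mm fixed  ⇒  b = (12I/h)^(1/3) = 84.4 mm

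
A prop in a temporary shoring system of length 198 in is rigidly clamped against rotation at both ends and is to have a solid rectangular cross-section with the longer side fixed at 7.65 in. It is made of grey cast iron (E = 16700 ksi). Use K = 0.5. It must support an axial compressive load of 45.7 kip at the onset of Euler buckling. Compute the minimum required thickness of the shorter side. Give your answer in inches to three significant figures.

L_e = K·L = 0.5 × 198 = 99.00 in
Required I = P_cr·L_e²/(π²E) = 4.570×10^4 × 99.00² / (π² × 1.67×10^7) = 2.718 in⁴
Rectangle, weak axis: I_min = h·b³/12 with h = 7.65 in fixed  ⇒  b = (12I/h)^(1/3) = 1.62 in

b ≈ 1.62 in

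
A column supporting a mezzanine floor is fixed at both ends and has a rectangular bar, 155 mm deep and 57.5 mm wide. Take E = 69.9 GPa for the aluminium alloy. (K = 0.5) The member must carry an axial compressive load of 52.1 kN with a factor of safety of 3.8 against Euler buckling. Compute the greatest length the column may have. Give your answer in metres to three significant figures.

L_max ≈ 5.85 m

Buckling occurs about the weak axis: I_min = h·b³/12 with b = 57.5 mm (the shorter side).
I_min = 155×57.5³/12 = 2.456×10^6 mm⁴
I = 2.456×10^-6 m⁴
Required critical load P_cr = n·P = 3.8 × 52.1 = 198.0 kN = 1.980×10^5 N
From P_cr = π²EI/(K·L)²:  L = (1/K)·√(π²EI/P_cr) = (1/0.5)·√(π²×6.99×10^10×2.456×10^-6/1.980×10^5)
L = 5.85 m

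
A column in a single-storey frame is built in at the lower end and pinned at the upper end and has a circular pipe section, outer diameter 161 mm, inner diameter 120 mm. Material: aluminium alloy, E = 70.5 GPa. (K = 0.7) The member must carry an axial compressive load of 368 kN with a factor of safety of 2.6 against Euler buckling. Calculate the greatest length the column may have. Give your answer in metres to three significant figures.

d_o = 161 mm, d_i = 120 mm
I = π(d_o⁴ − d_i⁴)/64 = π(161⁴ − 120.0⁴)/64 = 2.280×10^7 mm⁴
I = 2.280×10^-5 m⁴
Required critical load P_cr = n·P = 2.6 × 368 = 956.8 kN = 9.568×10^5 N
From P_cr = π²EI/(K·L)²:  L = (1/K)·√(π²EI/P_cr) = (1/0.7)·√(π²×7.05×10^10×2.280×10^-5/9.568×10^5)
L = 5.82 m

L_max ≈ 5.82 m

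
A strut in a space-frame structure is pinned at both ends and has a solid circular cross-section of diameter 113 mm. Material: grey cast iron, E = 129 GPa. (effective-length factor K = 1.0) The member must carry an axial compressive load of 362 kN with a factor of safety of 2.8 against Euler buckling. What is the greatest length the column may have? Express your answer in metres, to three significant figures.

I = πd⁴/64 = π×113⁴/64 = 8.004×10^6 mm⁴
I = 8.004×10^-6 m⁴
Required critical load P_cr = n·P = 2.8 × 362 = 1014 kN = 1.014×10^6 N
From P_cr = π²EI/(K·L)²:  L = (1/K)·√(π²EI/P_cr) = (1/1)·√(π²×1.29×10^11×8.004×10^-6/1.014×10^6)
L = 3.17 m

L_max ≈ 3.17 m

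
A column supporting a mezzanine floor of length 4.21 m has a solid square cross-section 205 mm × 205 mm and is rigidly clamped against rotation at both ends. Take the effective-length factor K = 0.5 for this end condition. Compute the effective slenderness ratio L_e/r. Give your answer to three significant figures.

λ ≈ 35.6

For a square r = a/√12 = 205/√12 = 59.18 mm
L_e = K·L = 0.5 × 4.21 m = 2.105 m = 2105.0 mm
λ = L_e / r_min = 2105.0 / 59.18 = 35.6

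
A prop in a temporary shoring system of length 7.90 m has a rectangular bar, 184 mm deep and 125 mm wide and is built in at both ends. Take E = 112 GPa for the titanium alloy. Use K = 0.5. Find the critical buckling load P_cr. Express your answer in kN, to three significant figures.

P_cr ≈ 2120 kN

Buckling occurs about the weak axis: I_min = h·b³/12 with b = 125 mm (the shorter side).
I_min = 184×125³/12 = 2.995×10^7 mm⁴
I = 2.995×10^7 mm⁴ = 2.995×10^-5 m⁴
Effective length L_e = K·L = 0.5 × 7.90 = 3.950 m
P_cr = π²EI / L_e² = π² × 112×10⁹ × 2.995×10^-5 / 3.950² = 2.122×10^6 N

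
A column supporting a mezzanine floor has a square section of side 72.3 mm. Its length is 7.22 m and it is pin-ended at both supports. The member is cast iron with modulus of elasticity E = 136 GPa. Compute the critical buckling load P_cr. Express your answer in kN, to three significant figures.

P_cr ≈ 58.6 kN

I = a⁴/12 = 72.3⁴/12 = 2.277×10^6 mm⁴
I = 2.277×10^6 mm⁴ = 2.277×10^-6 m⁴
Effective length L_e = K·L = 1 × 7.22 = 7.220 m
P_cr = π²EI / L_e² = π² × 136×10⁹ × 2.277×10^-6 / 7.220² = 5.863×10^4 N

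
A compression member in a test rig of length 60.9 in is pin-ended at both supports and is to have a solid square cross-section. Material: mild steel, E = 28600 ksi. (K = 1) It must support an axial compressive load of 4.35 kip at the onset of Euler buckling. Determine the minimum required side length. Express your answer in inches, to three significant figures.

a ≈ 0.910 in

L_e = K·L = 1 × 60.9 = 60.90 in
Required I = P_cr·L_e²/(π²E) = 4.350×10^3 × 60.90² / (π² × 2.86×10^7) = 5.716×10^-2 in⁴
Solid square: I = a⁴/12  ⇒  a = (12I)^(1/4) = (12×5.716×10^-2)^(1/4) = 0.910 in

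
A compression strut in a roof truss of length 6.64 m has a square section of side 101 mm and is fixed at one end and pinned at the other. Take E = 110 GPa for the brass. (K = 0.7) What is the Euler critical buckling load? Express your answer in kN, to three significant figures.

I = a⁴/12 = 101⁴/12 = 8.672×10^6 mm⁴
I = 8.672×10^6 mm⁴ = 8.672×10^-6 m⁴
Effective length L_e = K·L = 0.7 × 6.64 = 4.648 m
P_cr = π²EI / L_e² = π² × 110×10⁹ × 8.672×10^-6 / 4.648² = 4.358×10^5 N

P_cr ≈ 436 kN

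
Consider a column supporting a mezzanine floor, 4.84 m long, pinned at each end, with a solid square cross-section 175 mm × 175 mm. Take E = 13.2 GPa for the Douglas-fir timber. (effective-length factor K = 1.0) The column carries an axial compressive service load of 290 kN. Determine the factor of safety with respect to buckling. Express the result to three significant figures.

n ≈ 1.50

I = a⁴/12 = 175⁴/12 = 7.816×10^7 mm⁴
I = 7.816×10^7 mm⁴ = 7.816×10^-5 m⁴
Effective length L_e = K·L = 1 × 4.84 = 4.840 m
P_cr = π²EI / L_e² = π² × 13.2×10⁹ × 7.816×10^-5 / 4.840² = 4.347×10^5 N
Factor of safety n = P_cr / P = 434.66 / 290 = 1.50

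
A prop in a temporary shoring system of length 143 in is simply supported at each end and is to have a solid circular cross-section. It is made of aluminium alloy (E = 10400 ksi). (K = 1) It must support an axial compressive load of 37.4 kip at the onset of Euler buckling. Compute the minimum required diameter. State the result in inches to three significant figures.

L_e = K·L = 1 × 143 = 143.0 in
Required I = P_cr·L_e²/(π²E) = 3.740×10^4 × 143.0² / (π² × 1.04×10^7) = 7.451 in⁴
Solid circle: I = πd⁴/64  ⇒  d = (64I/π)^(1/4) = (64×7.451/π)^(1/4) = 3.51 in

d ≈ 3.51 in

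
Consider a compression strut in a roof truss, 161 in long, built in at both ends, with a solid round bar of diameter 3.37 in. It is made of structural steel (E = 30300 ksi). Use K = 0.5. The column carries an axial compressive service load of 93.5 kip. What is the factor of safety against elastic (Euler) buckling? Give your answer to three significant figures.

I = πd⁴/64 = π×3.37⁴/64 = 6.331 in⁴
Effective length L_e = K·L = 0.5 × 161 = 80.50 in
P_cr = π²EI / L_e² = π² × 30300×10³ × 6.331 / 80.50² = 2.922×10^5 lb
Factor of safety n = P_cr / P = 292.17 / 93.5 = 3.12

n ≈ 3.12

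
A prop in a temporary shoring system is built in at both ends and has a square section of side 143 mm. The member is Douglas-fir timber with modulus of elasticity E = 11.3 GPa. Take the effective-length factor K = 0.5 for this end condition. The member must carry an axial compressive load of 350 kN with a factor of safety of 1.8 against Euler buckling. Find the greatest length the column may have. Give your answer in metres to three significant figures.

L_max ≈ 4.97 m

I = a⁴/12 = 143⁴/12 = 3.485×10^7 mm⁴
I = 3.485×10^-5 m⁴
Required critical load P_cr = n·P = 1.8 × 350 = 630.0 kN = 6.300×10^5 N
From P_cr = π²EI/(K·L)²:  L = (1/K)·√(π²EI/P_cr) = (1/0.5)·√(π²×1.13×10^10×3.485×10^-5/6.300×10^5)
L = 4.97 m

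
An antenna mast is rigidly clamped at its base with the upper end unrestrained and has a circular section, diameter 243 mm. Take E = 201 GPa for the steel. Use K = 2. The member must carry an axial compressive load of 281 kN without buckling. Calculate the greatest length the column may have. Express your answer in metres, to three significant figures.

I = πd⁴/64 = π×243⁴/64 = 1.712×10^8 mm⁴
I = 1.712×10^-4 m⁴
At the buckling limit P_cr = P = 2.810×10^5 N
From P_cr = π²EI/(K·L)²:  L = (1/K)·√(π²EI/P_cr) = (1/2)·√(π²×2.01×10^11×1.712×10^-4/2.810×10^5)
L = 17.4 m

L_max ≈ 17.4 m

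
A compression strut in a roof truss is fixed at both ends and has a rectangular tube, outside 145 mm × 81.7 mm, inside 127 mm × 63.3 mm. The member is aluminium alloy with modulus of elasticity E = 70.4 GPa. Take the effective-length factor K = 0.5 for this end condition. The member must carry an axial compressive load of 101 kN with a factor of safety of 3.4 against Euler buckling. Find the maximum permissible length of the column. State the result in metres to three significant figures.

Weak-axis I_min = (h_o·b_o³ − h_i·b_i³)/12 with b_o = 81.7, b_i = 63.30 mm (shorter outer/inner sides).
I_min = (145×81.7³ − 127.0×63.30³)/12 = 3.905×10^6 mm⁴
I = 3.905×10^-6 m⁴
Required critical load P_cr = n·P = 3.4 × 101 = 343.4 kN = 3.434×10^5 N
From P_cr = π²EI/(K·L)²:  L = (1/K)·√(π²EI/P_cr) = (1/0.5)·√(π²×7.04×10^10×3.905×10^-6/3.434×10^5)
L = 5.62 m

L_max ≈ 5.62 m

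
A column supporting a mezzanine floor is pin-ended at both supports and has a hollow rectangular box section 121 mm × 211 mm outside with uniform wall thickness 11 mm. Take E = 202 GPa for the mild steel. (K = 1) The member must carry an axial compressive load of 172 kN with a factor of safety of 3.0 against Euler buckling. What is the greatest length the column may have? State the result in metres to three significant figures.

Inner dimensions: h_i = 211 − 2×11 = 189.0 mm, b_i = 121 − 2×11 = 99.00 mm
Weak-axis I_min = (h_o·b_o³ − h_i·b_i³)/12 with b_o = 121, b_i = 99.00 mm (shorter outer/inner sides).
I_min = (211×121³ − 189.0×99.00³)/12 = 1.587×10^7 mm⁴
I = 1.587×10^-5 m⁴
Required critical load P_cr = n·P = 3.0 × 172 = 516.0 kN = 5.160×10^5 N
From P_cr = π²EI/(K·L)²:  L = (1/K)·√(π²EI/P_cr) = (1/1)·√(π²×2.02×10^11×1.587×10^-5/5.160×10^5)
L = 7.83 m

L_max ≈ 7.83 m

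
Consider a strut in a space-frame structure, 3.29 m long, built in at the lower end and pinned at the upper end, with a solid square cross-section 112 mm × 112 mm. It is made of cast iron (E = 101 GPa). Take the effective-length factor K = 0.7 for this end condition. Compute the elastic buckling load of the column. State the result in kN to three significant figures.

P_cr ≈ 2460 kN

I = a⁴/12 = 112⁴/12 = 1.311×10^7 mm⁴
I = 1.311×10^7 mm⁴ = 1.311×10^-5 m⁴
Effective length L_e = K·L = 0.7 × 3.29 = 2.303 m
P_cr = π²EI / L_e² = π² × 101×10⁹ × 1.311×10^-5 / 2.303² = 2.464×10^6 N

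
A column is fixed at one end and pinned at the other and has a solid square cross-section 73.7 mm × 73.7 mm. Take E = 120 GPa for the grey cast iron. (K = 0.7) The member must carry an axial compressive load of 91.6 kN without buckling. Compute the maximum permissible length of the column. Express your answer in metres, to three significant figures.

I = a⁴/12 = 73.7⁴/12 = 2.459×10^6 mm⁴
I = 2.459×10^-6 m⁴
At the buckling limit P_cr = P = 9.160×10^4 N
From P_cr = π²EI/(K·L)²:  L = (1/K)·√(π²EI/P_cr) = (1/0.7)·√(π²×1.20×10^11×2.459×10^-6/9.160×10^4)
L = 8.05 m

L_max ≈ 8.05 m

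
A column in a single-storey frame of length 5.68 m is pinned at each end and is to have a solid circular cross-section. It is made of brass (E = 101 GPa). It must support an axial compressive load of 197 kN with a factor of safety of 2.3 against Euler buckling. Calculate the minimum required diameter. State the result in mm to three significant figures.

Required P_cr = n·P = 2.3 × 197 = 453.1 kN
L_e = K·L = 1 × 5.68 = 5.680 m
Required I = P_cr·L_e²/(π²E) = 4.531×10^5 × 5.680² / (π² × 1.01×10^11) = 1.466×10^-5 m⁴
I_req = 1.466×10^7 mm⁴
Solid circle: I = πd⁴/64  ⇒  d = (64I/π)^(1/4) = (64×1.466×10^7/π)^(1/4) = 131 mm

d ≈ 131 mm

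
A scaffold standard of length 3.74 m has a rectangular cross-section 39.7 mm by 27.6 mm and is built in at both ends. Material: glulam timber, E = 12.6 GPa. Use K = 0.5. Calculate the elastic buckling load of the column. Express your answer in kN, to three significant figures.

Buckling occurs about the weak axis: I_min = h·b³/12 with b = 27.6 mm (the shorter side).
I_min = 39.7×27.6³/12 = 6.956×10^4 mm⁴
I = 6.956×10^4 mm⁴ = 6.956×10^-8 m⁴
Effective length L_e = K·L = 0.5 × 3.74 = 1.870 m
P_cr = π²EI / L_e² = π² × 12.6×10⁹ × 6.956×10^-8 / 1.870² = 2.474×10^3 N

P_cr ≈ 2.47 kN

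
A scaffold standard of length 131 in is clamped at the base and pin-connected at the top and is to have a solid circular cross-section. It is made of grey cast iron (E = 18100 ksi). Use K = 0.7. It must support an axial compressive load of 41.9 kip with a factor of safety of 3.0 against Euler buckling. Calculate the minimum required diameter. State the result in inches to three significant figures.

d ≈ 3.31 in

Required P_cr = n·P = 3.0 × 41.9 = 125.7 kip
L_e = K·L = 0.7 × 131 = 91.70 in
Required I = P_cr·L_e²/(π²E) = 1.257×10^5 × 91.70² / (π² × 1.81×10^7) = 5.917 in⁴
Solid circle: I = πd⁴/64  ⇒  d = (64I/π)^(1/4) = (64×5.917/π)^(1/4) = 3.31 in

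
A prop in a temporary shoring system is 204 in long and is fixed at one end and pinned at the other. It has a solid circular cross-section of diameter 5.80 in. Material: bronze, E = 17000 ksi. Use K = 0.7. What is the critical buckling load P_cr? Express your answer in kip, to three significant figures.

I = πd⁴/64 = π×5.80⁴/64 = 55.55 in⁴
Effective length L_e = K·L = 0.7 × 204 = 142.8 in
P_cr = π²EI / L_e² = π² × 17000×10³ × 55.55 / 142.8² = 4.571×10^5 lb

P_cr ≈ 457 kip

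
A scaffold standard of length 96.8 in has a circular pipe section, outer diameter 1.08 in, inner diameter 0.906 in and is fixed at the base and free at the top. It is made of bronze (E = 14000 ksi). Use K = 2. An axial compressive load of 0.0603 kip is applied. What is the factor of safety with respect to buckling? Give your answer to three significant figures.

d_o = 1.08 in, d_i = 0.906 in
I = π(d_o⁴ − d_i⁴)/64 = π(1.08⁴ − 0.9060⁴)/64 = 3.371×10^-2 in⁴
Effective length L_e = K·L = 2 × 96.8 = 193.6 in
P_cr = π²EI / L_e² = π² × 14000×10³ × 3.371×10^-2 / 193.6² = 124.3 lb
Factor of safety n = P_cr / P = 0.12427 / 0.0603 = 2.06

n ≈ 2.06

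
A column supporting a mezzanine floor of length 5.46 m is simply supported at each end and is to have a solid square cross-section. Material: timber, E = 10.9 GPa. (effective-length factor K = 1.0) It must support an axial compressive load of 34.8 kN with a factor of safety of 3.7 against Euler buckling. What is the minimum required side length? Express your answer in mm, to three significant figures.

Required P_cr = n·P = 3.7 × 34.8 = 128.8 kN
L_e = K·L = 1 × 5.46 = 5.460 m
Required I = P_cr·L_e²/(π²E) = 1.288×10^5 × 5.460² / (π² × 1.09×10^10) = 3.568×10^-5 m⁴
I_req = 3.568×10^7 mm⁴
Solid square: I = a⁴/12  ⇒  a = (12I)^(1/4) = (12×3.568×10^7)^(1/4) = 144 mm

a ≈ 144 mm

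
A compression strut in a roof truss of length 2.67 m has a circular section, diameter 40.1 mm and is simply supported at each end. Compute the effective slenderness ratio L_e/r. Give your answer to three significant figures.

λ ≈ 266

For a solid circle r = d/4 = 40.1/4 = 10.02 mm
L_e = K·L = 1 × 2.67 m = 2.670 m = 2670.0 mm
λ = L_e / r_min = 2670.0 / 10.02 = 266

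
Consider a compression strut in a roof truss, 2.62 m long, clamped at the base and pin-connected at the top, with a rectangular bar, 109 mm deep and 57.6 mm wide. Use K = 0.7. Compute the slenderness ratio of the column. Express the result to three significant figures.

λ ≈ 110

Buckling occurs about the weak axis: I_min = h·b³/12 with b = 57.6 mm (the shorter side).
I_min = 109×57.6³/12 = 1.736×10^6 mm⁴
A = 6.278×10^3 mm²;  r_min = √(I/A) = √(1.736×10^6/6.278×10^3) = 16.63 mm
L_e = K·L = 0.7 × 2.62 m = 1.834 m = 1834.0 mm
λ = L_e / r_min = 1834.0 / 16.63 = 110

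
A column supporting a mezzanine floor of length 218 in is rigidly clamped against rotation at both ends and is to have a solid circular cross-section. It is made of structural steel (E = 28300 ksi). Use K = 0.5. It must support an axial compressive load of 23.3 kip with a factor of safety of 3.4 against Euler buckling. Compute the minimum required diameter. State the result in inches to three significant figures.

d ≈ 2.88 in

Required P_cr = n·P = 3.4 × 23.3 = 79.22 kip
L_e = K·L = 0.5 × 218 = 109.0 in
Required I = P_cr·L_e²/(π²E) = 7.922×10^4 × 109.0² / (π² × 2.83×10^7) = 3.370 in⁴
Solid circle: I = πd⁴/64  ⇒  d = (64I/π)^(1/4) = (64×3.370/π)^(1/4) = 2.88 in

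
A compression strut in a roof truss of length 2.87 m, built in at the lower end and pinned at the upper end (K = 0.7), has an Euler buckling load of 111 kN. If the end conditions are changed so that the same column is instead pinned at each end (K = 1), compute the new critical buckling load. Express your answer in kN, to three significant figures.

P_cr ≈ 54.4 kN

P_cr ∝ 1/K², so P_cr,new = P_cr,old × (K_old/K_new)² = 111 × (0.7/1)²
= 111 × 0.4900 = 54.4 kN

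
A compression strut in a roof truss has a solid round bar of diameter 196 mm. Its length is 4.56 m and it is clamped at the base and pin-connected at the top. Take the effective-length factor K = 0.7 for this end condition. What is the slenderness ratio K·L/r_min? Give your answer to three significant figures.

For a solid circle r = d/4 = 196/4 = 49.00 mm
L_e = K·L = 0.7 × 4.56 m = 3.192 m = 3192.0 mm
λ = L_e / r_min = 3192.0 / 49.00 = 65.1

λ ≈ 65.1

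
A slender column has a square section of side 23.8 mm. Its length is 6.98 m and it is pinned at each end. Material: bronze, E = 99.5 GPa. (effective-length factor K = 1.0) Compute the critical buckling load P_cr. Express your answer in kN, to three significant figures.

I = a⁴/12 = 23.8⁴/12 = 2.674×10^4 mm⁴
I = 2.674×10^4 mm⁴ = 2.674×10^-8 m⁴
Effective length L_e = K·L = 1 × 6.98 = 6.980 m
P_cr = π²EI / L_e² = π² × 99.5×10⁹ × 2.674×10^-8 / 6.980² = 538.9 N

P_cr ≈ 0.539 kN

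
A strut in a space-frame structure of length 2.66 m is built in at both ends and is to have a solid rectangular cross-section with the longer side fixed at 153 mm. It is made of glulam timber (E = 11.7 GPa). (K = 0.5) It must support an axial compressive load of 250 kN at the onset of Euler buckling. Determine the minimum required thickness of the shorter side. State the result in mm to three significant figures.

L_e = K·L = 0.5 × 2.66 = 1.330 m
Required I = P_cr·L_e²/(π²E) = 2.500×10^5 × 1.330² / (π² × 1.17×10^10) = 3.830×10^-6 m⁴
I_req = 3.830×10^6 mm⁴
Rectangle, weak axis: I_min = h·b³/12 with h = 153 mm fixed  ⇒  b = (12I/h)^(1/3) = 67.0 mm

b ≈ 67.0 mm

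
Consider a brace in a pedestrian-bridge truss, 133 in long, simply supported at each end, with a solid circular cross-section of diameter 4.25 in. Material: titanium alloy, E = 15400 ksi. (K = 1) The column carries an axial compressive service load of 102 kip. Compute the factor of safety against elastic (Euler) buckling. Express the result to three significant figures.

n ≈ 1.35

I = πd⁴/64 = π×4.25⁴/64 = 16.01 in⁴
Effective length L_e = K·L = 1 × 133 = 133.0 in
P_cr = π²EI / L_e² = π² × 15400×10³ × 16.01 / 133.0² = 1.376×10^5 lb
Factor of safety n = P_cr / P = 137.61 / 102 = 1.35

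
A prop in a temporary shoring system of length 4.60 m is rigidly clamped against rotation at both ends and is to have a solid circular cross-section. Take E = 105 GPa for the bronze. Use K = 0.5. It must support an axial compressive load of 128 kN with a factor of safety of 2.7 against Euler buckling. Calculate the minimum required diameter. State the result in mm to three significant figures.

d ≈ 77.4 mm

Required P_cr = n·P = 2.7 × 128 = 345.6 kN
L_e = K·L = 0.5 × 4.60 = 2.300 m
Required I = P_cr·L_e²/(π²E) = 3.456×10^5 × 2.300² / (π² × 1.05×10^11) = 1.764×10^-6 m⁴
I_req = 1.764×10^6 mm⁴
Solid circle: I = πd⁴/64  ⇒  d = (64I/π)^(1/4) = (64×1.764×10^6/π)^(1/4) = 77.4 mm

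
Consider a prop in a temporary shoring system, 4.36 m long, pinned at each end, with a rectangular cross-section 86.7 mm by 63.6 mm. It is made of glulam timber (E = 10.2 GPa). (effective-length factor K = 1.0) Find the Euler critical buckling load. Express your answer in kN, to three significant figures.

P_cr ≈ 9.84 kN

Buckling occurs about the weak axis: I_min = h·b³/12 with b = 63.6 mm (the shorter side).
I_min = 86.7×63.6³/12 = 1.859×10^6 mm⁴
I = 1.859×10^6 mm⁴ = 1.859×10^-6 m⁴
Effective length L_e = K·L = 1 × 4.36 = 4.360 m
P_cr = π²EI / L_e² = π² × 10.2×10⁹ × 1.859×10^-6 / 4.360² = 9.843×10^3 N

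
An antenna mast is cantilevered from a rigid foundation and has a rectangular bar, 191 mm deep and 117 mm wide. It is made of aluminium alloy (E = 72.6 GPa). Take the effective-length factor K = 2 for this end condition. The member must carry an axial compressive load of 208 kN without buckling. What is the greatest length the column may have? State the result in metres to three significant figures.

Buckling occurs about the weak axis: I_min = h·b³/12 with b = 117 mm (the shorter side).
I_min = 191×117³/12 = 2.549×10^7 mm⁴
I = 2.549×10^-5 m⁴
At the buckling limit P_cr = P = 2.080×10^5 N
From P_cr = π²EI/(K·L)²:  L = (1/K)·√(π²EI/P_cr) = (1/2)·√(π²×7.26×10^10×2.549×10^-5/2.080×10^5)
L = 4.69 m

L_max ≈ 4.69 m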